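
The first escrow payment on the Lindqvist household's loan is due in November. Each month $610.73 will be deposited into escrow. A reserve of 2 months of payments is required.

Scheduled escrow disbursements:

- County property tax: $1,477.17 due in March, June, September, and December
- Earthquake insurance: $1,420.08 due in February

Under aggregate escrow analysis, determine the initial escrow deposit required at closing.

Cushion = 2 × $610.73 = $1,221.46
Trial balance (start $0, +$610.73 each month, − disbursements):
  Nov: +$610.73 → $610.73
  Dec: +$610.73 − $1,477.17 → -$255.71
  Jan: +$610.73 → $355.02
  Feb: +$610.73 − $1,420.08 → -$454.33
  Mar: +$610.73 − $1,477.17 → -$1,320.77
  Apr: +$610.73 → -$710.04
  May: +$610.73 → -$99.31
  Jun: +$610.73 − $1,477.17 → -$965.75
  Jul: +$610.73 → -$355.02
  Aug: +$610.73 → $255.71
  Sep: +$610.73 − $1,477.17 → -$610.73
  Oct: +$610.73 → $0.00
Lowest trial balance = -$1,320.77 (Mar)
Initial deposit = cushion − low point = $1,221.46 − (-$1,320.77) = $2,542.23

$2,542.23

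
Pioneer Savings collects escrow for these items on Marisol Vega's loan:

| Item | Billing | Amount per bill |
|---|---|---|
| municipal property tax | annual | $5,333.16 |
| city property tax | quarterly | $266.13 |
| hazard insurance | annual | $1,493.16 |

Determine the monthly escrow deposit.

Municipal property tax: $5,333.16 per year
City property tax: $266.13 × 4 = $1,064.52 per year
Hazard insurance: $1,493.16 per year
Combined annual = $7,890.84
Monthly = $7,890.84 / 12 = $657.57

$657.57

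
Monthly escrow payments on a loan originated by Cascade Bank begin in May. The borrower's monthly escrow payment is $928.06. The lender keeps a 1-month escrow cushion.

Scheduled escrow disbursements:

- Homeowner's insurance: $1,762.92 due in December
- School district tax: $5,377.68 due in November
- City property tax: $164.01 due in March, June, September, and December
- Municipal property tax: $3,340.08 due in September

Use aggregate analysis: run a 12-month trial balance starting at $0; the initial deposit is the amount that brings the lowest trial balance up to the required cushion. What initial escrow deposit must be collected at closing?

Cushion = 1 × $928.06 = $928.06
Trial balance (start $0, +$928.06 each month, − disbursements):
  May: +$928.06 → $928.06
  Jun: +$928.06 − $164.01 → $1,692.11
  Jul: +$928.06 → $2,620.17
  Aug: +$928.06 → $3,548.23
  Sep: +$928.06 − $3,504.09 → $972.20
  Oct: +$928.06 → $1,900.26
  Nov: +$928.06 − $5,377.68 → -$2,549.36
  Dec: +$928.06 − $1,926.93 → -$3,548.23
  Jan: +$928.06 → -$2,620.17
  Feb: +$928.06 → -$1,692.11
  Mar: +$928.06 − $164.01 → -$928.06
  Apr: +$928.06 → $0.00
Lowest trial balance = -$3,548.23 (Dec)
Initial deposit = cushion − low point = $928.06 − (-$3,548.23) = $4,476.29

$4,476.29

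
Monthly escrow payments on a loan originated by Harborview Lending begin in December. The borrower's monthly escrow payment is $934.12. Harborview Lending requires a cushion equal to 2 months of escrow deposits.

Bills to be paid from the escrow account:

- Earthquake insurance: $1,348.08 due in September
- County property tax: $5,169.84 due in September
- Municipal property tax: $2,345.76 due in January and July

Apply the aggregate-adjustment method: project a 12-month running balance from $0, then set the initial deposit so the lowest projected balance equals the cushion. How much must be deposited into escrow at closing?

$3,736.48

Cushion = 2 × $934.12 = $1,868.24
Trial balance (start $0, +$934.12 each month, − disbursements):
  Dec: +$934.12 → $934.12
  Jan: +$934.12 − $2,345.76 → -$477.52
  Feb: +$934.12 → $456.60
  Mar: +$934.12 → $1,390.72
  Apr: +$934.12 → $2,324.84
  May: +$934.12 → $3,258.96
  Jun: +$934.12 → $4,193.08
  Jul: +$934.12 − $2,345.76 → $2,781.44
  Aug: +$934.12 → $3,715.56
  Sep: +$934.12 − $6,517.92 → -$1,868.24
  Oct: +$934.12 → -$934.12
  Nov: +$934.12 → $0.00
Lowest trial balance = -$1,868.24 (Sep)
Initial deposit = cushion − low point = $1,868.24 − (-$1,868.24) = $3,736.48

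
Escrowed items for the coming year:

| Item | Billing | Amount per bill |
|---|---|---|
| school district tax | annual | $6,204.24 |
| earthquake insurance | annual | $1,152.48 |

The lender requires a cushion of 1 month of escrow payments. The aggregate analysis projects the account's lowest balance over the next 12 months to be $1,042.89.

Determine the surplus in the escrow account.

School district tax — $6,204.24
Earthquake insurance — $1,152.48
Yearly total = $6,204.24 + $1,152.48 = $7,356.72
Monthly = $7,356.72 / 12 = $613.06
Cushion = 1 × $613.06 = $613.06
Excess over cushion: $1,042.89 − $613.06 = $429.83

$429.83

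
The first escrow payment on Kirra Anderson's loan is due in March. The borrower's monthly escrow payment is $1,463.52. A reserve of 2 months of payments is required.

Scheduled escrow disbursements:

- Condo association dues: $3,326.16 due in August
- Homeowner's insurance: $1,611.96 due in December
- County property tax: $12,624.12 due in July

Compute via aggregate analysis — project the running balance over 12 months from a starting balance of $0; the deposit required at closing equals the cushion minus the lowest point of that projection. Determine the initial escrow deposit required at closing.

$10,096.20

Cushion = 2 × $1,463.52 = $2,927.04
Trial balance (start $0, +$1,463.52 each month, − disbursements):
  Mar: +$1,463.52 → $1,463.52
  Apr: +$1,463.52 → $2,927.04
  May: +$1,463.52 → $4,390.56
  Jun: +$1,463.52 → $5,854.08
  Jul: +$1,463.52 − $12,624.12 → -$5,306.52
  Aug: +$1,463.52 − $3,326.16 → -$7,169.16
  Sep: +$1,463.52 → -$5,705.64
  Oct: +$1,463.52 → -$4,242.12
  Nov: +$1,463.52 → -$2,778.60
  Dec: +$1,463.52 − $1,611.96 → -$2,927.04
  Jan: +$1,463.52 → -$1,463.52
  Feb: +$1,463.52 → $0.00
Lowest trial balance = -$7,169.16 (Aug)
Initial deposit = cushion − low point = $2,927.04 − (-$7,169.16) = $10,096.20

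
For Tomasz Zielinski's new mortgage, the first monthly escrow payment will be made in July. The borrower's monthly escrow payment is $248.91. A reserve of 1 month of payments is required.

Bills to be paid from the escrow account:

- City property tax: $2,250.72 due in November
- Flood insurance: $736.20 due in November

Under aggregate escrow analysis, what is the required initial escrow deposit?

$1,991.28

Cushion = 1 × $248.91 = $248.91
Trial balance (start $0, +$248.91 each month, − disbursements):
  Jul: +$248.91 → $248.91
  Aug: +$248.91 → $497.82
  Sep: +$248.91 → $746.73
  Oct: +$248.91 → $995.64
  Nov: +$248.91 − $2,986.92 → -$1,742.37
  Dec: +$248.91 → -$1,493.46
  Jan: +$248.91 → -$1,244.55
  Feb: +$248.91 → -$995.64
  Mar: +$248.91 → -$746.73
  Apr: +$248.91 → -$497.82
  May: +$248.91 → -$248.91
  Jun: +$248.91 → $0.00
Lowest trial balance = -$1,742.37 (Nov)
Initial deposit = cushion − low point = $248.91 − (-$1,742.37) = $1,991.28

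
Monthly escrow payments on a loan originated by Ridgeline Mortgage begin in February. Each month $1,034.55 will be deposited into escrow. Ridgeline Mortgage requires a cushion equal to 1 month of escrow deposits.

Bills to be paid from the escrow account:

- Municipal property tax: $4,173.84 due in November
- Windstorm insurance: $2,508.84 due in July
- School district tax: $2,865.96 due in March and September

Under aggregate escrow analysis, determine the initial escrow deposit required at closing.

$3,103.65

Cushion = 1 × $1,034.55 = $1,034.55
Trial balance (start $0, +$1,034.55 each month, − disbursements):
  Feb: +$1,034.55 → $1,034.55
  Mar: +$1,034.55 − $2,865.96 → -$796.86
  Apr: +$1,034.55 → $237.69
  May: +$1,034.55 → $1,272.24
  Jun: +$1,034.55 → $2,306.79
  Jul: +$1,034.55 − $2,508.84 → $832.50
  Aug: +$1,034.55 → $1,867.05
  Sep: +$1,034.55 − $2,865.96 → $35.64
  Oct: +$1,034.55 → $1,070.19
  Nov: +$1,034.55 − $4,173.84 → -$2,069.10
  Dec: +$1,034.55 → -$1,034.55
  Jan: +$1,034.55 → $0.00
Lowest trial balance = -$2,069.10 (Nov)
Initial deposit = cushion − low point = $1,034.55 − (-$2,069.10) = $3,103.65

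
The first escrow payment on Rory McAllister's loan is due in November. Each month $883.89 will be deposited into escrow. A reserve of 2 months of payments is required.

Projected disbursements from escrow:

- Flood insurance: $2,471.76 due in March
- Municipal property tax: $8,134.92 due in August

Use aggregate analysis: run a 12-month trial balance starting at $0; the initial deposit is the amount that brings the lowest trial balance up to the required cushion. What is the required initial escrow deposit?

$3,535.56

Cushion = 2 × $883.89 = $1,767.78
Trial balance (start $0, +$883.89 each month, − disbursements):
  Nov: +$883.89 → $883.89
  Dec: +$883.89 → $1,767.78
  Jan: +$883.89 → $2,651.67
  Feb: +$883.89 → $3,535.56
  Mar: +$883.89 − $2,471.76 → $1,947.69
  Apr: +$883.89 → $2,831.58
  May: +$883.89 → $3,715.47
  Jun: +$883.89 → $4,599.36
  Jul: +$883.89 → $5,483.25
  Aug: +$883.89 − $8,134.92 → -$1,767.78
  Sep: +$883.89 → -$883.89
  Oct: +$883.89 → $0.00
Lowest trial balance = -$1,767.78 (Aug)
Initial deposit = cushion − low point = $1,767.78 − (-$1,767.78) = $3,535.56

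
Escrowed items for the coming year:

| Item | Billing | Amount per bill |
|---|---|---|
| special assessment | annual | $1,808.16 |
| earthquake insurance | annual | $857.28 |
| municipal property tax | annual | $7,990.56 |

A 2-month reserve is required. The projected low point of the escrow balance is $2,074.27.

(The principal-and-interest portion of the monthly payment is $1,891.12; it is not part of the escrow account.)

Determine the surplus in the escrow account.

Special assessment: $1,808.16/yr
Earthquake insurance: $857.28/yr
Municipal property tax: $7,990.56/yr
Annual escrow total = $1,808.16 + $857.28 + $7,990.56 = $10,656.00
Per month = $10,656.00 ÷ 12 = $888.00
Required cushion = 2 × $888.00 = $1,776.00
Surplus = $2,074.27 − $1,776.00 = $298.27

$298.27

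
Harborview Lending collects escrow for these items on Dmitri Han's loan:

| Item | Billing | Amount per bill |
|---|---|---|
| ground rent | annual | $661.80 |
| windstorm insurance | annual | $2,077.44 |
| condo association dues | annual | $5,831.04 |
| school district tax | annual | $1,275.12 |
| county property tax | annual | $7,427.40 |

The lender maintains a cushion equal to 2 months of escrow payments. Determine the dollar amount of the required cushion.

Ground rent = $661.80/yr
Windstorm insurance = $2,077.44/yr
Condo association dues = $5,831.04/yr
School district tax = $1,275.12/yr
County property tax = $7,427.40/yr
Annual escrow total = $661.80 + $2,077.44 + $5,831.04 + $1,275.12 + $7,427.40 = $17,272.80
Base monthly escrow = $17,272.80 / 12 = $1,439.40
Required cushion = 2 × $1,439.40 = $2,878.80

$2,878.80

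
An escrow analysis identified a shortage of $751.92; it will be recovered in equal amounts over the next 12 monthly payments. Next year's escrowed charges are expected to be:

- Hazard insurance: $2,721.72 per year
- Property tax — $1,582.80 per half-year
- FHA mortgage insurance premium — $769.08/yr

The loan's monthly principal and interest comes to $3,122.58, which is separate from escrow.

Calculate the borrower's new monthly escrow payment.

Hazard insurance — $2,721.72/yr
Property tax — $1,582.80 × 2 = $3,165.60/yr
FHA mortgage insurance premium — $769.08/yr
Total annual escrow = $6,656.40
Base monthly escrow = $6,656.40 ÷ 12 = $554.70
Shortage per month = $751.92 ÷ 12 = $62.66
New monthly escrow = $554.70 + $62.66 = $617.36

$617.36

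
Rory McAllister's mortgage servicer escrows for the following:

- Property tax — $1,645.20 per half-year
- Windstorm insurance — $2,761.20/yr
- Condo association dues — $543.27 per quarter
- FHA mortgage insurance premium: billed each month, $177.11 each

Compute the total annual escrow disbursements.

Property tax = $1,645.20 × 2 = $3,290.40/yr
Windstorm insurance = $2,761.20/yr
Condo association dues = $543.27 × 4 = $2,173.08/yr
FHA mortgage insurance premium = $177.11 × 12 = $2,125.32/yr
Combined annual = $3,290.40 + $2,761.20 + $2,173.08 + $2,125.32 = $10,350.00

$10,350.00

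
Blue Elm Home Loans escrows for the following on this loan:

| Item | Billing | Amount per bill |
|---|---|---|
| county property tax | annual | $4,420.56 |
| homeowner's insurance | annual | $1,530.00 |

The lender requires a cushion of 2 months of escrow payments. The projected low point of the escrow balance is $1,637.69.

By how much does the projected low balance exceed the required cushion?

$645.93

County property tax = $4,420.56 annually
Homeowner's insurance = $1,530.00 annually
Combined annual = $4,420.56 + $1,530.00 = $5,950.56
Monthly = $5,950.56 / 12 = $495.88
Required cushion = 2 × $495.88 = $991.76
Surplus = $1,637.69 − $991.76 = $645.93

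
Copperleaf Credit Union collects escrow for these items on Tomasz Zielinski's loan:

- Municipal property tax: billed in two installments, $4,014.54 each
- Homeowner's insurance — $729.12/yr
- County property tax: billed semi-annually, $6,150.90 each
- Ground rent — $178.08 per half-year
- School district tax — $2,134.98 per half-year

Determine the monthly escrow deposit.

Municipal property tax: $4,014.54 × 2 = $8,029.08/yr
Homeowner's insurance: $729.12/yr
County property tax: $6,150.90 × 2 = $12,301.80/yr
Ground rent: $178.08 × 2 = $356.16/yr
School district tax: $2,134.98 × 2 = $4,269.96/yr
Annual escrow total = $8,029.08 + $729.12 + $12,301.80 + $356.16 + $4,269.96 = $25,686.12
Base monthly escrow = $25,686.12 ÷ 12 = $2,140.51

$2,140.51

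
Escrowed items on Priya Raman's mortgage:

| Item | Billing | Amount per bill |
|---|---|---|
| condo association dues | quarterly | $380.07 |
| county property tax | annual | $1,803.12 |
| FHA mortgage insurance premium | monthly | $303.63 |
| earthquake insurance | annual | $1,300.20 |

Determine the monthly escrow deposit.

$688.93

Condo association dues = $380.07 × 4 = $1,520.28/yr
County property tax = $1,803.12/yr
FHA mortgage insurance premium = $303.63 × 12 = $3,643.56/yr
Earthquake insurance = $1,300.20/yr
Combined annual = $8,267.16
Monthly = $8,267.16 ÷ 12 = $688.93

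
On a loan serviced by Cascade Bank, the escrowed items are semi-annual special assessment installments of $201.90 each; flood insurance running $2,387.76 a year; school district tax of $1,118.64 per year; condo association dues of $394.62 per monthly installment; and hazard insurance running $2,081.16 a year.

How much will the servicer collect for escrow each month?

$893.90

Special assessment: $201.90 × 2 = $403.80 per year
Flood insurance: $2,387.76 per year
School district tax: $1,118.64 per year
Condo association dues: $394.62 × 12 = $4,735.44 per year
Hazard insurance: $2,081.16 per year
Combined annual = $10,726.80
Base monthly escrow = $10,726.80 / 12 = $893.90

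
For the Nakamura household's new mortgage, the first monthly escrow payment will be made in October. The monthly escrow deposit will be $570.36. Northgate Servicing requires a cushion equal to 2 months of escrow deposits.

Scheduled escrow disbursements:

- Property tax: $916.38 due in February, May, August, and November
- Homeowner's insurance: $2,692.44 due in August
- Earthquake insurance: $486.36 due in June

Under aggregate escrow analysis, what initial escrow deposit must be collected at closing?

Cushion = 2 × $570.36 = $1,140.72
Trial balance (start $0, +$570.36 each month, − disbursements):
  Oct: +$570.36 → $570.36
  Nov: +$570.36 − $916.38 → $224.34
  Dec: +$570.36 → $794.70
  Jan: +$570.36 → $1,365.06
  Feb: +$570.36 − $916.38 → $1,019.04
  Mar: +$570.36 → $1,589.40
  Apr: +$570.36 → $2,159.76
  May: +$570.36 − $916.38 → $1,813.74
  Jun: +$570.36 − $486.36 → $1,897.74
  Jul: +$570.36 → $2,468.10
  Aug: +$570.36 − $3,608.82 → -$570.36
  Sep: +$570.36 → $0.00
Lowest trial balance = -$570.36 (Aug)
Initial deposit = cushion − low point = $1,140.72 − (-$570.36) = $1,711.08

$1,711.08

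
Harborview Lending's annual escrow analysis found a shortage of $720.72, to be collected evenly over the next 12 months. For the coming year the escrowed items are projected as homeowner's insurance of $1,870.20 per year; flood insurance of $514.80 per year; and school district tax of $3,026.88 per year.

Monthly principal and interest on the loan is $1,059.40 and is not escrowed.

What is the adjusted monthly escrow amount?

$511.05

Homeowner's insurance — $1,870.20
Flood insurance — $514.80
School district tax — $3,026.88
Combined annual = $1,870.20 + $514.80 + $3,026.88 = $5,411.88
Monthly = $5,411.88 ÷ 12 = $450.99
Shortage per month = $720.72 ÷ 12 = $60.06
Adjusted monthly = $450.99 + $60.06 = $511.05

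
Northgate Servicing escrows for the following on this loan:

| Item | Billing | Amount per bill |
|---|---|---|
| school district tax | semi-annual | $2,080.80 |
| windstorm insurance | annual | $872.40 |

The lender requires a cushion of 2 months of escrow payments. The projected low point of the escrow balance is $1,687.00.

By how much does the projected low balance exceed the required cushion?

$848.00

School district tax = $2,080.80 × 2 = $4,161.60 annually
Windstorm insurance = $872.40 annually
Combined annual = $4,161.60 + $872.40 = $5,034.00
Monthly escrow = $5,034.00 / 12 = $419.50
Cushion = 2 × $419.50 = $839.00
Excess over cushion: $1,687.00 − $839.00 = $848.00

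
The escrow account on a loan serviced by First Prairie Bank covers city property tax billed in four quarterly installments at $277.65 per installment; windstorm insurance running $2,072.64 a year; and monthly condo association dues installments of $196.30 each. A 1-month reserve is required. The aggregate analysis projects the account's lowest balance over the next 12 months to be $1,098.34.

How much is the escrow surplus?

City property tax = $277.65 × 4 = $1,110.60 annually
Windstorm insurance = $2,072.64 annually
Condo association dues = $196.30 × 12 = $2,355.60 annually
Combined annual = $1,110.60 + $2,072.64 + $2,355.60 = $5,538.84
Base monthly escrow = $5,538.84 / 12 = $461.57
Required cushion = 1 × $461.57 = $461.57
Surplus = $1,098.34 − $461.57 = $636.77

$636.77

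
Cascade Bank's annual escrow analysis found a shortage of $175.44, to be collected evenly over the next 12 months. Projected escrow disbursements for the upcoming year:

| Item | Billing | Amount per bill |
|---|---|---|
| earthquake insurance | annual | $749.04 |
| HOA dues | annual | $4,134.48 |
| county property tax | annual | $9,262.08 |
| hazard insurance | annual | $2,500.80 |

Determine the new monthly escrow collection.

Earthquake insurance = $749.04 annually
HOA dues = $4,134.48 annually
County property tax = $9,262.08 annually
Hazard insurance = $2,500.80 annually
Total per year = $16,646.40
Monthly escrow = $16,646.40 ÷ 12 = $1,387.20
Monthly shortage recovery: $175.44 ÷ 12 = $14.62
Adjusted monthly = $1,387.20 + $14.62 = $1,401.82

$1,401.82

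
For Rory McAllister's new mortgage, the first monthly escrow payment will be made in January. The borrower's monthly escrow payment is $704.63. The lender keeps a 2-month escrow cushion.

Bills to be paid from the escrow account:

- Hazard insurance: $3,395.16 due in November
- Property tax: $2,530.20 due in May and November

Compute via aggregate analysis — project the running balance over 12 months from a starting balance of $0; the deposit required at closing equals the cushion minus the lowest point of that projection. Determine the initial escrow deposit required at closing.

Cushion = 2 × $704.63 = $1,409.26
Trial balance (start $0, +$704.63 each month, − disbursements):
  Jan: +$704.63 → $704.63
  Feb: +$704.63 → $1,409.26
  Mar: +$704.63 → $2,113.89
  Apr: +$704.63 → $2,818.52
  May: +$704.63 − $2,530.20 → $992.95
  Jun: +$704.63 → $1,697.58
  Jul: +$704.63 → $2,402.21
  Aug: +$704.63 → $3,106.84
  Sep: +$704.63 → $3,811.47
  Oct: +$704.63 → $4,516.10
  Nov: +$704.63 − $5,925.36 → -$704.63
  Dec: +$704.63 → $0.00
Lowest trial balance = -$704.63 (Nov)
Initial deposit = cushion − low point = $1,409.26 − (-$704.63) = $2,113.89

$2,113.89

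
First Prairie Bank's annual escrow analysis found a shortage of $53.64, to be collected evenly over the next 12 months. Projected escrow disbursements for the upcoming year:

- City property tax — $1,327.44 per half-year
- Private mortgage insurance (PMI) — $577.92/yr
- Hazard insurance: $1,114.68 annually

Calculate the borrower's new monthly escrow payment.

$366.76

City property tax = $1,327.44 × 2 = $2,654.88 annually
Private mortgage insurance (PMI) = $577.92 annually
Hazard insurance = $1,114.68 annually
Annual escrow total = $2,654.88 + $577.92 + $1,114.68 = $4,347.48
Monthly escrow = $4,347.48 / 12 = $362.29
Monthly shortage recovery: $53.64 ÷ 12 = $4.47
New monthly escrow = $362.29 + $4.47 = $366.76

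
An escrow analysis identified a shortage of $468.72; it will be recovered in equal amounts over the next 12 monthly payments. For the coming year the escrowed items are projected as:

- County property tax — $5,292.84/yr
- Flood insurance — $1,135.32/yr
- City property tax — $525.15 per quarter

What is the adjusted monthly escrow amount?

County property tax — $5,292.84/yr
Flood insurance — $1,135.32/yr
City property tax — $525.15 × 4 = $2,100.60/yr
Total annual escrow = $8,528.76
Monthly = $8,528.76 ÷ 12 = $710.73
Shortage spread = $468.72 / 12 = $39.06/mo
New monthly escrow = $710.73 + $39.06 = $749.79

$749.79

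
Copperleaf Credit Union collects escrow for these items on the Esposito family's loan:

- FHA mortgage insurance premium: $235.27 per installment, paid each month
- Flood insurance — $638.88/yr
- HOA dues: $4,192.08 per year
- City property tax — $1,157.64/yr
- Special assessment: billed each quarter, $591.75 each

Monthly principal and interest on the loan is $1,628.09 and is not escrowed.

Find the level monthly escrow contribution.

FHA mortgage insurance premium = $235.27 × 12 = $2,823.24/yr
Flood insurance = $638.88/yr
HOA dues = $4,192.08/yr
City property tax = $1,157.64/yr
Special assessment = $591.75 × 4 = $2,367.00/yr
Annual escrow total = $2,823.24 + $638.88 + $4,192.08 + $1,157.64 + $2,367.00 = $11,178.84
Monthly = $11,178.84 / 12 = $931.57

$931.57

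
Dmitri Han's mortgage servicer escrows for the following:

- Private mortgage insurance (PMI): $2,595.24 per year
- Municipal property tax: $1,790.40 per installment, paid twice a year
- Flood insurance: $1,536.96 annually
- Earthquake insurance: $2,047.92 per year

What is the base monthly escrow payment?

$813.41

Private mortgage insurance (PMI) — $2,595.24 annually
Municipal property tax — $1,790.40 × 2 = $3,580.80 annually
Flood insurance — $1,536.96 annually
Earthquake insurance — $2,047.92 annually
Yearly total = $2,595.24 + $3,580.80 + $1,536.96 + $2,047.92 = $9,760.92
Monthly escrow = $9,760.92 / 12 = $813.41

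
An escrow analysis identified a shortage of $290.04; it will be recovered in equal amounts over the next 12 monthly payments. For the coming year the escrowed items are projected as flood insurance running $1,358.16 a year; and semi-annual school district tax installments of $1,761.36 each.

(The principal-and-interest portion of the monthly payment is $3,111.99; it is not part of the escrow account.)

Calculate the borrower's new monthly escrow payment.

Flood insurance: $1,358.16/yr
School district tax: $1,761.36 × 2 = $3,522.72/yr
Annual escrow total = $4,880.88
Monthly escrow = $4,880.88 / 12 = $406.74
Shortage per month = $290.04 ÷ 12 = $24.17
New monthly escrow = $406.74 + $24.17 = $430.91

$430.91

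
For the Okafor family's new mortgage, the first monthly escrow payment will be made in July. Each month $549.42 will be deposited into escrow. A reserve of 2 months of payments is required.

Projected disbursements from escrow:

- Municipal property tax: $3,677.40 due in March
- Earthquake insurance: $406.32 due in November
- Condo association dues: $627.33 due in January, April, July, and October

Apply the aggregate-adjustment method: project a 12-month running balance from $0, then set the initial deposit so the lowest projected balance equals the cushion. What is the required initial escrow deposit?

$2,197.68

Cushion = 2 × $549.42 = $1,098.84
Trial balance (start $0, +$549.42 each month, − disbursements):
  Jul: +$549.42 − $627.33 → -$77.91
  Aug: +$549.42 → $471.51
  Sep: +$549.42 → $1,020.93
  Oct: +$549.42 − $627.33 → $943.02
  Nov: +$549.42 − $406.32 → $1,086.12
  Dec: +$549.42 → $1,635.54
  Jan: +$549.42 − $627.33 → $1,557.63
  Feb: +$549.42 → $2,107.05
  Mar: +$549.42 − $3,677.40 → -$1,020.93
  Apr: +$549.42 − $627.33 → -$1,098.84
  May: +$549.42 → -$549.42
  Jun: +$549.42 → $0.00
Lowest trial balance = -$1,098.84 (Apr)
Initial deposit = cushion − low point = $1,098.84 − (-$1,098.84) = $2,197.68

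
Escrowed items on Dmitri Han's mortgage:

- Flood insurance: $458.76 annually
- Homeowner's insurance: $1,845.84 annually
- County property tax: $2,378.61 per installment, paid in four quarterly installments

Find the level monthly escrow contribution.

$984.92

Flood insurance — $458.76
Homeowner's insurance — $1,845.84
County property tax — $2,378.61 × 4 = $9,514.44
Annual escrow total = $458.76 + $1,845.84 + $9,514.44 = $11,819.04
Monthly escrow = $11,819.04 ÷ 12 = $984.92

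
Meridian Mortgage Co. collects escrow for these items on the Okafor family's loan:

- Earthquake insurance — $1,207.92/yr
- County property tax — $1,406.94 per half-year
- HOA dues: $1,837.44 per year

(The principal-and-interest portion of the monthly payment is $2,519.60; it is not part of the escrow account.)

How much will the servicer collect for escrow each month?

Earthquake insurance = $1,207.92
County property tax = $1,406.94 × 2 = $2,813.88
HOA dues = $1,837.44
Yearly total = $1,207.92 + $2,813.88 + $1,837.44 = $5,859.24
Monthly escrow = $5,859.24 / 12 = $488.27

$488.27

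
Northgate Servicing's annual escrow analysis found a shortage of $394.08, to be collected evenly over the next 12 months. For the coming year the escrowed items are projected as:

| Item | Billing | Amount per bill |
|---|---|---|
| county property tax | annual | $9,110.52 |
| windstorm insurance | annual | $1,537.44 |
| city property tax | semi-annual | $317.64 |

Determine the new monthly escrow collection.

$973.11

County property tax — $9,110.52/yr
Windstorm insurance — $1,537.44/yr
City property tax — $317.64 × 2 = $635.28/yr
Total annual escrow = $11,283.24
Base monthly escrow = $11,283.24 / 12 = $940.27
Monthly shortage recovery: $394.08 ÷ 12 = $32.84
Adjusted monthly = $940.27 + $32.84 = $973.11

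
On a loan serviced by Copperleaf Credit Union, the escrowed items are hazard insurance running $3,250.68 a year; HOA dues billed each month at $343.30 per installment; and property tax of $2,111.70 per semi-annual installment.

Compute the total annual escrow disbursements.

$11,593.68

Hazard insurance — $3,250.68/yr
HOA dues — $343.30 × 12 = $4,119.60/yr
Property tax — $2,111.70 × 2 = $4,223.40/yr
Total per year = $11,593.68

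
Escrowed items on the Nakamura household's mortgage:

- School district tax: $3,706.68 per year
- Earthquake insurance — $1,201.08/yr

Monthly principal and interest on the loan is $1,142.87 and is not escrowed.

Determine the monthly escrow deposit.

$408.98

School district tax: $3,706.68 annually
Earthquake insurance: $1,201.08 annually
Total per year = $4,907.76
Monthly = $4,907.76 / 12 = $408.98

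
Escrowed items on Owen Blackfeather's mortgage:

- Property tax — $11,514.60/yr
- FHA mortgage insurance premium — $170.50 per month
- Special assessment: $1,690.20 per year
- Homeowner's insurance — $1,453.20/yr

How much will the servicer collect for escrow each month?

Property tax — $11,514.60 per year
FHA mortgage insurance premium — $170.50 × 12 = $2,046.00 per year
Special assessment — $1,690.20 per year
Homeowner's insurance — $1,453.20 per year
Yearly total = $16,704.00
Per month = $16,704.00 ÷ 12 = $1,392.00

$1,392.00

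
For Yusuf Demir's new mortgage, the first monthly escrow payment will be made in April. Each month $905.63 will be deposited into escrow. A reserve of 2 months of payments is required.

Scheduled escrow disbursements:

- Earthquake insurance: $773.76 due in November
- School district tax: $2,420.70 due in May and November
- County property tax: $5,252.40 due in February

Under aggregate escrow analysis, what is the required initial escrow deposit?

$2,716.89

Cushion = 2 × $905.63 = $1,811.26
Trial balance (start $0, +$905.63 each month, − disbursements):
  Apr: +$905.63 → $905.63
  May: +$905.63 − $2,420.70 → -$609.44
  Jun: +$905.63 → $296.19
  Jul: +$905.63 → $1,201.82
  Aug: +$905.63 → $2,107.45
  Sep: +$905.63 → $3,013.08
  Oct: +$905.63 → $3,918.71
  Nov: +$905.63 − $3,194.46 → $1,629.88
  Dec: +$905.63 → $2,535.51
  Jan: +$905.63 → $3,441.14
  Feb: +$905.63 − $5,252.40 → -$905.63
  Mar: +$905.63 → $0.00
Lowest trial balance = -$905.63 (Feb)
Initial deposit = cushion − low point = $1,811.26 − (-$905.63) = $2,716.89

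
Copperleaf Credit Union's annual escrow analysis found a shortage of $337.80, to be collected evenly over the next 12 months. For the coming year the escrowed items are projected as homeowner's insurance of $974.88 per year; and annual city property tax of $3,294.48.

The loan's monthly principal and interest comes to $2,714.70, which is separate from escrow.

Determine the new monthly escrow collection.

$383.93

Homeowner's insurance: $974.88
City property tax: $3,294.48
Total annual escrow = $974.88 + $3,294.48 = $4,269.36
Per month = $4,269.36 / 12 = $355.78
Shortage per month = $337.80 ÷ 12 = $28.15
Adjusted monthly = $355.78 + $28.15 = $383.93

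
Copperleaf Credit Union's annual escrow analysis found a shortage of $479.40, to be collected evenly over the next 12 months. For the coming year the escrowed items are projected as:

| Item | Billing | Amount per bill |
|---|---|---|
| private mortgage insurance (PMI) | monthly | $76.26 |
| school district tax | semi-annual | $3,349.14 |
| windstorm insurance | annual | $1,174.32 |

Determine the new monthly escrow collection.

$772.26

Private mortgage insurance (PMI): $76.26 × 12 = $915.12/yr
School district tax: $3,349.14 × 2 = $6,698.28/yr
Windstorm insurance: $1,174.32/yr
Yearly total = $8,787.72
Base monthly escrow = $8,787.72 / 12 = $732.31
Monthly shortage recovery: $479.40 ÷ 12 = $39.95
Adjusted monthly = $732.31 + $39.95 = $772.26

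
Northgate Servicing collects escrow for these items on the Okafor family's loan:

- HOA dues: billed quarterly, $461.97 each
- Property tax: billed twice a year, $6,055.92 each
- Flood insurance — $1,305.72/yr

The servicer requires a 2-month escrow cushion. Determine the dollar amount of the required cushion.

$2,544.24

HOA dues — $461.97 × 4 = $1,847.88 per year
Property tax — $6,055.92 × 2 = $12,111.84 per year
Flood insurance — $1,305.72 per year
Total per year = $1,847.88 + $12,111.84 + $1,305.72 = $15,265.44
Base monthly escrow = $15,265.44 / 12 = $1,272.12
Required cushion = 2 × $1,272.12 = $2,544.24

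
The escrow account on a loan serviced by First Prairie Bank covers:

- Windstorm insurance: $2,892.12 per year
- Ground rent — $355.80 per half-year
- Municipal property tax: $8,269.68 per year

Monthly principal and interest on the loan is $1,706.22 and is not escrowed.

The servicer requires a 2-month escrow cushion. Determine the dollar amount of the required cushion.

$1,978.90

Windstorm insurance — $2,892.12 per year
Ground rent — $355.80 × 2 = $711.60 per year
Municipal property tax — $8,269.68 per year
Yearly total = $2,892.12 + $711.60 + $8,269.68 = $11,873.40
Per month = $11,873.40 ÷ 12 = $989.45
Cushion = 2 × $989.45 = $1,978.90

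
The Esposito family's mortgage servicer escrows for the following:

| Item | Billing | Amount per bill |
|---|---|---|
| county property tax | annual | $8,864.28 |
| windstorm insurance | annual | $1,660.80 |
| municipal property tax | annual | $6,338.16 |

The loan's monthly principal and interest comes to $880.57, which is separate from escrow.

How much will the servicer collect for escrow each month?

$1,405.27

County property tax = $8,864.28 annually
Windstorm insurance = $1,660.80 annually
Municipal property tax = $6,338.16 annually
Yearly total = $16,863.24
Monthly escrow = $16,863.24 / 12 = $1,405.27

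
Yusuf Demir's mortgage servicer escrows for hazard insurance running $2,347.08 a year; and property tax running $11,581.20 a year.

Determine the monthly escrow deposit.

$1,160.69

Hazard insurance = $2,347.08 per year
Property tax = $11,581.20 per year
Total per year = $13,928.28
Per month = $13,928.28 / 12 = $1,160.69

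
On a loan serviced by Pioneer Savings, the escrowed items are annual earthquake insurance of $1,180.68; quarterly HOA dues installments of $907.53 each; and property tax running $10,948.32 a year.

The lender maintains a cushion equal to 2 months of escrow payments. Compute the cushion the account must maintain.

Earthquake insurance: $1,180.68 annually
HOA dues: $907.53 × 4 = $3,630.12 annually
Property tax: $10,948.32 annually
Annual escrow total = $1,180.68 + $3,630.12 + $10,948.32 = $15,759.12
Per month = $15,759.12 / 12 = $1,313.26
Reserve = 2 × $1,313.26 = $2,626.52

$2,626.52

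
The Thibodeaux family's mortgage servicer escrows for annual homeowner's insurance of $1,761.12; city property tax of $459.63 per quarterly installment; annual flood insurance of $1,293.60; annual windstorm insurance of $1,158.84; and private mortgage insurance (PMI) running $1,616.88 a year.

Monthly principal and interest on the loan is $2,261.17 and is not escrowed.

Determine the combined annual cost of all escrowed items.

Homeowner's insurance — $1,761.12 per year
City property tax — $459.63 × 4 = $1,838.52 per year
Flood insurance — $1,293.60 per year
Windstorm insurance — $1,158.84 per year
Private mortgage insurance (PMI) — $1,616.88 per year
Combined annual = $7,668.96

$7,668.96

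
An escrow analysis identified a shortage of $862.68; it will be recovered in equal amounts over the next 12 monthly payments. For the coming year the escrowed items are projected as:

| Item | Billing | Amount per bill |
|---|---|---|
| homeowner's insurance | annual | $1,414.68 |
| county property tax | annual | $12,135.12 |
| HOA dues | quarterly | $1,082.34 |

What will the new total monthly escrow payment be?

$1,561.82

Homeowner's insurance: $1,414.68
County property tax: $12,135.12
HOA dues: $1,082.34 × 4 = $4,329.36
Yearly total = $1,414.68 + $12,135.12 + $4,329.36 = $17,879.16
Base monthly escrow = $17,879.16 ÷ 12 = $1,489.93
Shortage spread = $862.68 ÷ 12 = $71.89/mo
Adjusted monthly = $1,489.93 + $71.89 = $1,561.82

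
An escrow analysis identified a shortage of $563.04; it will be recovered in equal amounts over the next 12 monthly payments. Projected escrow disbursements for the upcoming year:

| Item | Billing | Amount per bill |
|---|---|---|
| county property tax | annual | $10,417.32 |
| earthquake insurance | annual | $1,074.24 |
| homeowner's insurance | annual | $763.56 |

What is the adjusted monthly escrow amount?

$1,068.18

County property tax: $10,417.32/yr
Earthquake insurance: $1,074.24/yr
Homeowner's insurance: $763.56/yr
Combined annual = $12,255.12
Monthly escrow = $12,255.12 ÷ 12 = $1,021.26
Shortage per month = $563.04 ÷ 12 = $46.92
Adjusted monthly = $1,021.26 + $46.92 = $1,068.18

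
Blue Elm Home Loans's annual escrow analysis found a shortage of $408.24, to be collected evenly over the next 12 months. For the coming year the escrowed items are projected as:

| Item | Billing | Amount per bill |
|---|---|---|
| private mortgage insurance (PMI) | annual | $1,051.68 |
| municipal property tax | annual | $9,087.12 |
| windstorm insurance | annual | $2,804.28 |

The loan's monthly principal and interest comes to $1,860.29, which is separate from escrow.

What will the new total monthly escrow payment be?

Private mortgage insurance (PMI) — $1,051.68
Municipal property tax — $9,087.12
Windstorm insurance — $2,804.28
Combined annual = $1,051.68 + $9,087.12 + $2,804.28 = $12,943.08
Monthly = $12,943.08 / 12 = $1,078.59
Monthly shortage recovery: $408.24 ÷ 12 = $34.02
Adjusted monthly = $1,078.59 + $34.02 = $1,112.61

$1,112.61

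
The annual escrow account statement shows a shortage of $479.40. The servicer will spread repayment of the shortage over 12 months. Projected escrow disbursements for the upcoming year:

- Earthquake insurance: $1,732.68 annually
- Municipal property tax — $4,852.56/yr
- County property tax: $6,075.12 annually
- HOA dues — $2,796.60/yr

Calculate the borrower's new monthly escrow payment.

Earthquake insurance = $1,732.68 per year
Municipal property tax = $4,852.56 per year
County property tax = $6,075.12 per year
HOA dues = $2,796.60 per year
Total annual escrow = $1,732.68 + $4,852.56 + $6,075.12 + $2,796.60 = $15,456.96
Monthly escrow = $15,456.96 / 12 = $1,288.08
Shortage spread = $479.40 / 12 = $39.95/mo
New monthly escrow = $1,288.08 + $39.95 = $1,328.03

$1,328.03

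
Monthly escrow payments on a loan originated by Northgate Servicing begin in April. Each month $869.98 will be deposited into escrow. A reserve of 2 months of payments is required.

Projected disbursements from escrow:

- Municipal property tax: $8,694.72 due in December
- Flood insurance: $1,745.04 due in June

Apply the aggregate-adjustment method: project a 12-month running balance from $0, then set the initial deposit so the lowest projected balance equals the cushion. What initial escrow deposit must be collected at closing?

Cushion = 2 × $869.98 = $1,739.96
Trial balance (start $0, +$869.98 each month, − disbursements):
  Apr: +$869.98 → $869.98
  May: +$869.98 → $1,739.96
  Jun: +$869.98 − $1,745.04 → $864.90
  Jul: +$869.98 → $1,734.88
  Aug: +$869.98 → $2,604.86
  Sep: +$869.98 → $3,474.84
  Oct: +$869.98 → $4,344.82
  Nov: +$869.98 → $5,214.80
  Dec: +$869.98 − $8,694.72 → -$2,609.94
  Jan: +$869.98 → -$1,739.96
  Feb: +$869.98 → -$869.98
  Mar: +$869.98 → $0.00
Lowest trial balance = -$2,609.94 (Dec)
Initial deposit = cushion − low point = $1,739.96 − (-$2,609.94) = $4,349.90

$4,349.90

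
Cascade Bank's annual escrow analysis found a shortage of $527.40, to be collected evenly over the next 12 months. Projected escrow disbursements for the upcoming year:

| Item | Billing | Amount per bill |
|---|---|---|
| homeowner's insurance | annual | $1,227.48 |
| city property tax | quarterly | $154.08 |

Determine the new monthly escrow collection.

$197.60

Homeowner's insurance = $1,227.48
City property tax = $154.08 × 4 = $616.32
Annual escrow total = $1,227.48 + $616.32 = $1,843.80
Monthly = $1,843.80 / 12 = $153.65
Monthly shortage recovery: $527.40 ÷ 12 = $43.95
Adjusted monthly = $153.65 + $43.95 = $197.60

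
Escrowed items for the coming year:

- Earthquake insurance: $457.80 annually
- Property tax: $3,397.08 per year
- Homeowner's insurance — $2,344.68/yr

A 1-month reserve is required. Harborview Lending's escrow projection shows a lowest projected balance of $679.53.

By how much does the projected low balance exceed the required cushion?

$162.90

Earthquake insurance — $457.80 annually
Property tax — $3,397.08 annually
Homeowner's insurance — $2,344.68 annually
Annual escrow total = $457.80 + $3,397.08 + $2,344.68 = $6,199.56
Monthly = $6,199.56 / 12 = $516.63
Required cushion = 1 × $516.63 = $516.63
Surplus = $679.53 − $516.63 = $162.90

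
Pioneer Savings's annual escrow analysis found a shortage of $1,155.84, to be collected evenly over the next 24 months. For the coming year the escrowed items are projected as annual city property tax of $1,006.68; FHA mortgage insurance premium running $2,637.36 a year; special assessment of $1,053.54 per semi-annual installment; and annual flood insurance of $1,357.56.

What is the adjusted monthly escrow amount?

City property tax — $1,006.68 annually
FHA mortgage insurance premium — $2,637.36 annually
Special assessment — $1,053.54 × 2 = $2,107.08 annually
Flood insurance — $1,357.56 annually
Total annual escrow = $7,108.68
Per month = $7,108.68 ÷ 12 = $592.39
Shortage spread = $1,155.84 ÷ 24 = $48.16/mo
New monthly escrow = $592.39 + $48.16 = $640.55

$640.55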